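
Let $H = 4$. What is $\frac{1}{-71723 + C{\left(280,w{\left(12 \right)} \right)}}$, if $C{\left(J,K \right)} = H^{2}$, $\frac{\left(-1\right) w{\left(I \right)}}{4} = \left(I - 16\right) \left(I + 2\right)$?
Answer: $- \frac{1}{71707} \approx -1.3946 \cdot 10^{-5}$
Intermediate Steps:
$w{\left(I \right)} = - 4 \left(-16 + I\right) \left(2 + I\right)$ ($w{\left(I \right)} = - 4 \left(I - 16\right) \left(I + 2\right) = - 4 \left(-16 + I\right) \left(2 + I\right)$)
$C{\left(J,K \right)} = 16$ ($C{\left(J,K \right)} = 4^{2} = 16$)
$\frac{1}{-71723 + C{\left(280,w{\left(12 \right)} \right)}} = \frac{1}{-71723 + 16} = \frac{1}{-71707} = - \frac{1}{71707}$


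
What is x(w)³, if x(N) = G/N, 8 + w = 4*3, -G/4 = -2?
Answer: 8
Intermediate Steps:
G = 8 (G = -4*(-2) = 8)
w = 4 (w = -8 + 4*3 = -8 + 12 = 4)
x(N) = 8/N
x(w)³ = (8/4)³ = (8*(¼))³ = 2³ = 8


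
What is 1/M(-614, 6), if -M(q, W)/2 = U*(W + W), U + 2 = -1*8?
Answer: 1/240 ≈ 0.0041667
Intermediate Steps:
U = -10 (U = -2 - 1*8 = -2 - 8 = -10)
M(q, W) = 40*W (M(q, W) = -(-20)*(W + W) = -(-20)*2*W = -(-40)*W = 40*W)
1/M(-614, 6) = 1/(40*6) = 1/240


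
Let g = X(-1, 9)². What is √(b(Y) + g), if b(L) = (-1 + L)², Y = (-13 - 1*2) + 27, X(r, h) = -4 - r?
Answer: √130 ≈ 11.402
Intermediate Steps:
Y = 12 (Y = (-13 - 2) + 27 = -15 + 27 = 12)
g = 9 (g = (-4 - 1*(-1))² = (-4 + 1)² = (-3)² = 9)
√(b(Y) + g) = √((-1 + 12)² + 9) = √(11² + 9) = √(121 + 9) = √130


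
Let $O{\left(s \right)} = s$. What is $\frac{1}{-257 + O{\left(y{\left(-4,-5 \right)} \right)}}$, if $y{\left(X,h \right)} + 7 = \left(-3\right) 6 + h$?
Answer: $- \frac{1}{287} \approx -0.0034843$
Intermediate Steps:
$y{\left(X,h \right)} = -25 + h$ ($y{\left(X,h \right)} = -7 + \left(\left(-3\right) 6 + h\right) = -7 + \left(-18 + h\right) = -25 + h$)
$\frac{1}{-257 + O{\left(y{\left(-4,-5 \right)} \right)}} = \frac{1}{-257 - 30} = \frac{1}{-287} = - \frac{1}{287}$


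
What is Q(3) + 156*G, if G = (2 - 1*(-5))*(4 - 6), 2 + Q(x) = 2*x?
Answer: -2180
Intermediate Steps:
Q(x) = -2 + 2*x
G = -14 (G = (2 + 5)*(-2) = 7*(-2) = -14)
Q(3) + 156*G = (-2 + 2*3) + 156*(-14) = (-2 + 6) - 2184 = 4 - 2184 = -2180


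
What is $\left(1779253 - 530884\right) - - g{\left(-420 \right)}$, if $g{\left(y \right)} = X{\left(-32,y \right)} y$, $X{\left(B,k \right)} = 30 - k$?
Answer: $1059369$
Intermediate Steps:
$g{\left(y \right)} = y \left(30 - y\right)$ ($g{\left(y \right)} = \left(30 - y\right) y = y \left(30 - y\right)$)
$\left(1779253 - 530884\right) - - g{\left(-420 \right)} = \left(1779253 - 530884\right) - - \left(-420\right) \left(30 - -420\right) = 1248369 - - \left(-420\right) \left(30 + 420\right) = 1248369 - - \left(-420\right) 450 = 1248369 - \left(-1\right) \left(-189000\right) = 1248369 - 189000 = 1059369$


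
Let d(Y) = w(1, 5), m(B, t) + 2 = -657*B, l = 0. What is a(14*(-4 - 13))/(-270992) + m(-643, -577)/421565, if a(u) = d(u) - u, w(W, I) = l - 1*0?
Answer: 57189983469/57120371240 ≈ 1.0012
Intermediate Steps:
m(B, t) = -2 - 657*B
w(W, I) = 0 (w(W, I) = 0 - 1*0 = 0 + 0 = 0)
d(Y) = 0
a(u) = -u (a(u) = 0 - u = -u)
a(14*(-4 - 13))/(-270992) + m(-643, -577)/421565 = -14*(-4 - 13)/(-270992) + (-2 - 657*(-643))/421565 = -14*(-17)*(-1/270992) + (-2 + 422451)*(1/421565) = -1*(-238)*(-1/270992) + 422449*(1/421565) = 238*(-1/270992) + 422449/421565 = -119/135496 + 422449/421565 = 57189983469/57120371240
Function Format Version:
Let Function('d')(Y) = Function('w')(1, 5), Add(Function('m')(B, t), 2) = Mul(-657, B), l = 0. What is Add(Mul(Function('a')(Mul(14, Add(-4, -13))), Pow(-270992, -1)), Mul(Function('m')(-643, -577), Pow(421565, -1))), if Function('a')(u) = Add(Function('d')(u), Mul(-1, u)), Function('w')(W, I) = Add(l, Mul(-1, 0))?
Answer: Rational(57189983469, 57120371240) ≈ 1.0012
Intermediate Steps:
Function('m')(B, t) = Add(-2, Mul(-657, B))
Function('w')(W, I) = 0 (Function('w')(W, I) = Add(0, Mul(-1, 0)) = Add(0, 0) = 0)
Function('d')(Y) = 0
Function('a')(u) = Mul(-1, u) (Function('a')(u) = Add(0, Mul(-1, u)) = Mul(-1, u))
Add(Mul(Function('a')(Mul(14, Add(-4, -13))), Pow(-270992, -1)), Mul(Function('m')(-643, -577), Pow(421565, -1))) = Add(Mul(Mul(-1, Mul(14, Add(-4, -13))), Pow(-270992, -1)), Mul(Add(-2, Mul(-657, -643)), Pow(421565, -1))) = Add(Mul(Mul(-1, Mul(14, -17)), Rational(-1, 270992)), Mul(Add(-2, 422451), Rational(1, 421565))) = Add(Mul(Mul(-1, -238), Rational(-1, 270992)), Mul(422449, Rational(1, 421565))) = Add(Mul(238, Rational(-1, 270992)), Rational(422449, 421565)) = Add(Rational(-119, 135496), Rational(422449, 421565)) = Rational(57189983469, 57120371240)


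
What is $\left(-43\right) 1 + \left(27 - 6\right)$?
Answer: $-22$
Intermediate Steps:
$\left(-43\right) 1 + \left(27 - 6\right) = -43 + 21 = -22$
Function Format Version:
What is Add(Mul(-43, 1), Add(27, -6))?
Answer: -22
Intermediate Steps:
Add(Mul(-43, 1), Add(27, -6)) = Add(-43, 21) = -22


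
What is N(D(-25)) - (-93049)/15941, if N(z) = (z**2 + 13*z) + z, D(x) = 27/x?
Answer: -80865836/9963125 ≈ -8.1165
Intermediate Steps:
N(z) = z**2 + 14*z
N(D(-25)) - (-93049)/15941 = (27/(-25))*(14 + 27/(-25)) - (-93049)/15941 = (27*(-1/25))*(14 + 27*(-1/25)) - (-93049)/15941 = -27*(14 - 27/25)/25 - 1*(-93049/15941) = -27/25*323/25 + 93049/15941 = -8721/625 + 93049/15941 = -80865836/9963125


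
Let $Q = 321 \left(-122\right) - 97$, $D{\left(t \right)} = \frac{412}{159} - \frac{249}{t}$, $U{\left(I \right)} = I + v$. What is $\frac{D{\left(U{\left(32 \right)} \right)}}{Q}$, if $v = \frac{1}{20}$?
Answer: $\frac{527728}{4001238021} \approx 0.00013189$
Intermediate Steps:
$v = \frac{1}{20} \approx 0.05$
$U{\left(I \right)} = \frac{1}{20} + I$ ($U{\left(I \right)} = I + \frac{1}{20} = \frac{1}{20} + I$)
$D{\left(t \right)} = \frac{412}{159} - \frac{249}{t}$ ($D{\left(t \right)} = 412 \cdot \frac{1}{159} - \frac{249}{t} = \frac{412}{159} - \frac{249}{t}$)
$Q = -39259$ ($Q = -39162 - 97 = -39259$)
$\frac{D{\left(U{\left(32 \right)} \right)}}{Q} = \frac{\frac{412}{159} - \frac{249}{\frac{1}{20} + 32}}{-39259} = \left(\frac{412}{159} - \frac{249}{\frac{641}{20}}\right) \left(- \frac{1}{39259}\right) = \left(\frac{412}{159} - \frac{4980}{641}\right) \left(- \frac{1}{39259}\right) = \left(- \frac{527728}{101919}\right) \left(- \frac{1}{39259}\right) = \frac{527728}{4001238021}$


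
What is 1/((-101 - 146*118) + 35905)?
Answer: 1/18576 ≈ 5.3833e-5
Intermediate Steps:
1/((-101 - 146*118) + 35905) = 1/((-101 - 17228) + 35905) = 1/(-17329 + 35905) = 1/18576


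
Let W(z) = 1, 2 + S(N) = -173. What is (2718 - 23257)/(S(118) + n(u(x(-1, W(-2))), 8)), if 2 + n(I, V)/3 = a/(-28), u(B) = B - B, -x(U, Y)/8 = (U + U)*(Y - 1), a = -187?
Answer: 575092/4507 ≈ 127.60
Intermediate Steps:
S(N) = -175 (S(N) = -2 - 173 = -175)
x(U, Y) = -16*U*(-1 + Y) (x(U, Y) = -8*(U + U)*(Y - 1) = -8*2*U*(-1 + Y) = -16*U*(-1 + Y))
u(B) = 0
n(I, V) = 393/28 (n(I, V) = -6 + 3*(-187/(-28)) = -6 + 3*(-187*(-1/28)) = -6 + 3*(187/28) = -6 + 561/28 = 393/28)
(2718 - 23257)/(S(118) + n(u(x(-1, W(-2))), 8)) = (2718 - 23257)/(-175 + 393/28) = -20539/(-4507/28) = -20539*(-28/4507) = 575092/4507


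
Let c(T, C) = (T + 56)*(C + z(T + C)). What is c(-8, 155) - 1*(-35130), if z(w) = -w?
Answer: 35514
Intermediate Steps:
c(T, C) = -T*(56 + T) (c(T, C) = (T + 56)*(C - (T + C)) = (56 + T)*(C - (C + T)) = (56 + T)*(C + (-C - T)) = (56 + T)*(-T) = -T*(56 + T))
c(-8, 155) - 1*(-35130) = -8*(-56 - 1*(-8)) - 1*(-35130) = -8*(-56 + 8) + 35130 = -8*(-48) + 35130 = 384 + 35130 = 35514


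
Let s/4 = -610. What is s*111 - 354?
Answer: -271194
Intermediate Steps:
s = -2440 (s = 4*(-610) = -2440)
s*111 - 354 = -2440*111 - 354 = -270840 - 354 = -271194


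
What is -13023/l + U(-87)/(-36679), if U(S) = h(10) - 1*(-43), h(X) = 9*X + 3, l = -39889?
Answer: 472245713/1463088631 ≈ 0.32277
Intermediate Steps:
h(X) = 3 + 9*X
U(S) = 136 (U(S) = (3 + 9*10) - 1*(-43) = (3 + 90) + 43 = 93 + 43 = 136)
-13023/l + U(-87)/(-36679) = -13023/(-39889) + 136/(-36679) = -13023*(-1/39889) + 136*(-1/36679) = 13023/39889 - 136/36679 = 472245713/1463088631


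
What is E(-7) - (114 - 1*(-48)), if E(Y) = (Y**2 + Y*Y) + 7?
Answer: -57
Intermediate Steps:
E(Y) = 7 + 2*Y**2 (E(Y) = (Y**2 + Y**2) + 7 = 2*Y**2 + 7 = 7 + 2*Y**2)
E(-7) - (114 - 1*(-48)) = (7 + 2*(-7)**2) - (114 - 1*(-48)) = (7 + 2*49) - (114 + 48) = (7 + 98) - 1*162 = 105 - 162 = -57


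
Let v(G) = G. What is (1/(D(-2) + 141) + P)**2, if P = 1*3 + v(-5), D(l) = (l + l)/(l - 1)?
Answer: 724201/182329 ≈ 3.9719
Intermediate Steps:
D(l) = 2*l/(-1 + l) (D(l) = (2*l)/(-1 + l) = 2*l/(-1 + l))
P = -2 (P = 1*3 - 5 = 3 - 5 = -2)
(1/(D(-2) + 141) + P)**2 = (1/(2*(-2)/(-1 - 2) + 141) - 2)**2 = (1/(2*(-2)/(-3) + 141) - 2)**2 = (1/(2*(-2)*(-1/3) + 141) - 2)**2 = (1/(4/3 + 141) - 2)**2 = (1/(427/3) - 2)**2 = (3/427 - 2)**2 = (-851/427)**2 = 724201/182329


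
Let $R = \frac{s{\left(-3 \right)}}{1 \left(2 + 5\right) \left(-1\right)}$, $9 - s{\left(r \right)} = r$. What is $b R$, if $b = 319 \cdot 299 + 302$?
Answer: $-164028$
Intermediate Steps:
$s{\left(r \right)} = 9 - r$
$b = 95683$ ($b = 95381 + 302 = 95683$)
$R = - \frac{12}{7}$ ($R = \frac{9 - -3}{1 \left(2 + 5\right) \left(-1\right)} = \frac{9 + 3}{1 \cdot 7 \left(-1\right)} = \frac{12}{7 \left(-1\right)} = \frac{12}{-7} = 12 \left(- \frac{1}{7}\right) = - \frac{12}{7} \approx -1.7143$)
$b R = 95683 \left(- \frac{12}{7}\right) = -164028$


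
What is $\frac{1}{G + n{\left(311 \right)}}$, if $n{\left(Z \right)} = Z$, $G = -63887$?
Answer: $- \frac{1}{63576} \approx -1.5729 \cdot 10^{-5}$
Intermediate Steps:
$\frac{1}{G + n{\left(311 \right)}} = \frac{1}{-63887 + 311} = \frac{1}{-63576} = - \frac{1}{63576}$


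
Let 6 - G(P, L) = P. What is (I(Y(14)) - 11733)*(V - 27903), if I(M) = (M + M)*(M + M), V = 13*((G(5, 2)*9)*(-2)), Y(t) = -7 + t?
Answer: 324616569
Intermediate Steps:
G(P, L) = 6 - P
V = -234 (V = 13*(((6 - 1*5)*9)*(-2)) = 13*(((6 - 5)*9)*(-2)) = 13*((1*9)*(-2)) = 13*(9*(-2)) = 13*(-18) = -234)
I(M) = 4*M² (I(M) = (2*M)*(2*M) = 4*M²)
(I(Y(14)) - 11733)*(V - 27903) = (4*(-7 + 14)² - 11733)*(-234 - 27903) = (4*7² - 11733)*(-28137) = (4*49 - 11733)*(-28137) = (196 - 11733)*(-28137) = -11537*(-28137) = 324616569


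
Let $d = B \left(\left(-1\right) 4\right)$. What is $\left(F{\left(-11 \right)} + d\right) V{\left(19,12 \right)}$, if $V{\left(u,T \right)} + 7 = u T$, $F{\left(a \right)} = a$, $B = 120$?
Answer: $-108511$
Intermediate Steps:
$V{\left(u,T \right)} = -7 + T u$ ($V{\left(u,T \right)} = -7 + u T = -7 + T u$)
$d = -480$ ($d = 120 \left(\left(-1\right) 4\right) = 120 \left(-4\right) = -480$)
$\left(F{\left(-11 \right)} + d\right) V{\left(19,12 \right)} = \left(-11 - 480\right) \left(-7 + 12 \cdot 19\right) = - 491 \left(-7 + 228\right) = \left(-491\right) 221 = -108511$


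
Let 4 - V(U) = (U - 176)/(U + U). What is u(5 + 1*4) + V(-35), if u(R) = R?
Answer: 699/70 ≈ 9.9857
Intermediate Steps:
V(U) = 4 - (-176 + U)/(2*U) (V(U) = 4 - (U - 176)/(U + U) = 4 - (-176 + U)/(2*U))
u(5 + 1*4) + V(-35) = (5 + 1*4) + (7/2 + 88/(-35)) = (5 + 4) + (7/2 + 88*(-1/35)) = 9 + (7/2 - 88/35) = 9 + 69/70 = 699/70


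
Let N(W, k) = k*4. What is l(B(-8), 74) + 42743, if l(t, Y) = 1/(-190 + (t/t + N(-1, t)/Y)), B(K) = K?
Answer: 299585650/7009 ≈ 42743.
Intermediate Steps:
N(W, k) = 4*k
l(t, Y) = 1/(-189 + 4*t/Y) (l(t, Y) = 1/(-190 + (t/t + (4*t)/Y)) = 1/(-190 + (1 + 4*t/Y)) = 1/(-189 + 4*t/Y))
l(B(-8), 74) + 42743 = 74/(-189*74 + 4*(-8)) + 42743 = 74/(-13986 - 32) + 42743 = 74/(-14018) + 42743 = 74*(-1/14018) + 42743 = -37/7009 + 42743 = 299585650/7009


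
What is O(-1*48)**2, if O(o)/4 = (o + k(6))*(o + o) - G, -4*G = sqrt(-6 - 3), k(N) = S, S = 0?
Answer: 339738615 + 110592*I ≈ 3.3974e+8 + 1.1059e+5*I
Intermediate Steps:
k(N) = 0
G = -3*I/4 (G = -sqrt(-6 - 3)/4 = -3*I/4 ≈ -0.75*I)
O(o) = 3*I + 8*o**2 (O(o) = 4*((o + 0)*(o + o) - (-3)*I/4) = 4*(o*(2*o) + 3*I/4) = 4*(2*o**2 + 3*I/4) = 3*I + 8*o**2)
O(-1*48)**2 = (3*I + 8*(-1*48)**2)**2 = (3*I + 8*(-48)**2)**2 = (3*I + 8*2304)**2 = (3*I + 18432)**2 = (18432 + 3*I)**2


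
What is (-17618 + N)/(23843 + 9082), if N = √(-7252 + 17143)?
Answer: -17618/32925 + √1099/10975 ≈ -0.53207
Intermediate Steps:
N = 3*√1099 (N = √9891 = 3*√1099 ≈ 99.453)
(-17618 + N)/(23843 + 9082) = (-17618 + 3*√1099)/(23843 + 9082) = (-17618 + 3*√1099)/32925 = (-17618 + 3*√1099)*(1/32925) = -17618/32925 + √1099/10975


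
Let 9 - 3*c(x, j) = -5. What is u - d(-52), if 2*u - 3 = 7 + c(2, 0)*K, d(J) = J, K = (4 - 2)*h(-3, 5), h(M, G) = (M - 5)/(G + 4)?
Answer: 1427/27 ≈ 52.852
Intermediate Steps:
h(M, G) = (-5 + M)/(4 + G)
c(x, j) = 14/3 (c(x, j) = 3 - ⅓*(-5) = 3 + 5/3 = 14/3)
K = -16/9 (K = (4 - 2)*((-5 - 3)/(4 + 5)) = 2*(-8/9) = -16/9 ≈ -1.7778)
u = 23/27 (u = 3/2 + (7 + (14/3)*(-16/9))/2 = 3/2 + (7 - 224/27)/2 = 3/2 + (½)*(-35/27) = 3/2 - 35/54 = 23/27 ≈ 0.85185)
u - d(-52) = 23/27 - 1*(-52) = 23/27 + 52 = 1427/27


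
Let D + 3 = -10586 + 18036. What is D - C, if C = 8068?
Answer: -621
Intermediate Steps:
D = 7447 (D = -3 + (-10586 + 18036) = -3 + 7450 = 7447)
D - C = 7447 - 1*8068 = 7447 - 8068 = -621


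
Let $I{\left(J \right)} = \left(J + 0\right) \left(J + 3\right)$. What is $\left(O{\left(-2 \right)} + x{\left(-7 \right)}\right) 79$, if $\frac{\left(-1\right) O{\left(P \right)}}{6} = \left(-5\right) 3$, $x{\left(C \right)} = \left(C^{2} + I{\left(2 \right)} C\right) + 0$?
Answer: $5451$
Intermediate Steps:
$I{\left(J \right)} = J \left(3 + J\right)$
$x{\left(C \right)} = C^{2} + 10 C$ ($x{\left(C \right)} = \left(C^{2} + 2 \left(3 + 2\right) C\right) + 0 = \left(C^{2} + 2 \cdot 5 C\right) + 0 = \left(C^{2} + 10 C\right) + 0 = C^{2} + 10 C$)
$O{\left(P \right)} = 90$ ($O{\left(P \right)} = - 6 \left(\left(-5\right) 3\right) = \left(-6\right) \left(-15\right) = 90$)
$\left(O{\left(-2 \right)} + x{\left(-7 \right)}\right) 79 = \left(90 - 7 \left(10 - 7\right)\right) 79 = \left(90 - 21\right) 79 = 69 \cdot 79 = 5451$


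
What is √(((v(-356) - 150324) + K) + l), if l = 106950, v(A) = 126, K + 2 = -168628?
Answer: 3*I*√23542 ≈ 460.3*I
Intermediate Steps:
K = -168630 (K = -2 - 168628 = -168630)
√(((v(-356) - 150324) + K) + l) = √(((126 - 150324) - 168630) + 106950) = √((-150198 - 168630) + 106950) = √(-318828 + 106950) = √(-211878) = 3*I*√23542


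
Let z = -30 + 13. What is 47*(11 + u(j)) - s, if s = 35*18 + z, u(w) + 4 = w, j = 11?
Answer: 233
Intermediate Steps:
u(w) = -4 + w
z = -17
s = 613 (s = 35*18 - 17 = 630 - 17 = 613)
47*(11 + u(j)) - s = 47*(11 + (-4 + 11)) - 1*613 = 47*(11 + 7) - 613 = 47*18 - 613 = 846 - 613 = 233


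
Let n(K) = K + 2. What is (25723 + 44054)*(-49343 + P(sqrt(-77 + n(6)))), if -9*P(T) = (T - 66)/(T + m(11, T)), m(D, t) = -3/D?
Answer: -9592243344923/2786 - 20553203*I*sqrt(69)/2786 ≈ -3.443e+9 - 61281.0*I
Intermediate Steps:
n(K) = 2 + K
P(T) = -(-66 + T)/(9*(-3/11 + T)) (P(T) = -(T - 66)/(9*(T - 3/11)) = -(-66 + T)/(9*(T - 3*1/11)) = -(-66 + T)/(9*(T - 3/11)) = -(-66 + T)/(9*(-3/11 + T)))
(25723 + 44054)*(-49343 + P(sqrt(-77 + n(6)))) = (25723 + 44054)*(-49343 + 11*(66 - sqrt(-77 + (2 + 6)))/(9*(-3 + 11*sqrt(-77 + (2 + 6))))) = 69777*(-49343 + 11*(66 - sqrt(-77 + 8))/(9*(-3 + 11*sqrt(-77 + 8)))) = 69777*(-49343 + 11*(66 - sqrt(-69))/(9*(-3 + 11*sqrt(-69)))) = 69777*(-49343 + 11*(66 - I*sqrt(69))/(9*(-3 + 11*(I*sqrt(69))))) = 69777*(-49343 + 11*(66 - I*sqrt(69))/(9*(-3 + 11*I*sqrt(69)))) = -3443006511 + 85283*(66 - I*sqrt(69))/(-3 + 11*I*sqrt(69))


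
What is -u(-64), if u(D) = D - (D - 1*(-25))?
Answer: 25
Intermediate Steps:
u(D) = -25 (u(D) = D - (D + 25) = D - (25 + D) = D + (-25 - D) = -25)
-u(-64) = -1*(-25) = 25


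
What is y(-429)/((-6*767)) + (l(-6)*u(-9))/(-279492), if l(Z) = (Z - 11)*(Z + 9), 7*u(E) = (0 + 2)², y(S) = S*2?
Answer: 1794410/9619183 ≈ 0.18654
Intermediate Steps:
y(S) = 2*S
u(E) = 4/7 (u(E) = (0 + 2)²/7 = (⅐)*2² = (⅐)*4 = 4/7)
l(Z) = (-11 + Z)*(9 + Z)
y(-429)/((-6*767)) + (l(-6)*u(-9))/(-279492) = (2*(-429))/((-6*767)) + ((-99 + (-6)² - 2*(-6))*(4/7))/(-279492) = -858/(-4602) + ((-99 + 36 + 12)*(4/7))*(-1/279492) = -858*(-1/4602) - 51*4/7*(-1/279492) = 11/59 - 204/7*(-1/279492) = 11/59 + 17/163037 = 1794410/9619183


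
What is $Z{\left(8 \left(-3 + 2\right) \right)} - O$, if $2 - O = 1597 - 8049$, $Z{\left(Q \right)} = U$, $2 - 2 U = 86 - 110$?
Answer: $-6441$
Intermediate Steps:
$U = 13$ ($U = 1 - \frac{86 - 110}{2} = 1 - -12 = 1 + 12 = 13$)
$Z{\left(Q \right)} = 13$
$O = 6454$ ($O = 2 - \left(1597 - 8049\right) = 2 - -6452 = 2 + 6452 = 6454$)
$Z{\left(8 \left(-3 + 2\right) \right)} - O = 13 - 6454 = -6441$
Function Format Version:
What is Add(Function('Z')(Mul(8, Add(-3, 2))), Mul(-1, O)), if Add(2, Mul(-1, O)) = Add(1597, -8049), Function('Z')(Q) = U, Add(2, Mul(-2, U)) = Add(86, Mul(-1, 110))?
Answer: -6441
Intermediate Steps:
U = 13 (U = Add(1, Mul(Rational(-1, 2), Add(86, Mul(-1, 110)))) = Add(1, Mul(Rational(-1, 2), Add(86, -110))) = Add(1, Mul(Rational(-1, 2), -24)) = Add(1, 12) = 13)
Function('Z')(Q) = 13
O = 6454 (O = Add(2, Mul(-1, Add(1597, -8049))) = Add(2, Mul(-1, -6452)) = Add(2, 6452) = 6454)
Add(Function('Z')(Mul(8, Add(-3, 2))), Mul(-1, O)) = Add(13, Mul(-1, 6454)) = Add(13, -6454) = -6441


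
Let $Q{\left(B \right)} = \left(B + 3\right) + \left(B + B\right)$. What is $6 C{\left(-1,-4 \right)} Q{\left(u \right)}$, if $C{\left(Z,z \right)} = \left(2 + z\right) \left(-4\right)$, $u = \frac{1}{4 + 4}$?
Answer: $162$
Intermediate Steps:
$u = \frac{1}{8} \approx 0.125$
$C{\left(Z,z \right)} = -8 - 4 z$
$Q{\left(B \right)} = 3 + 3 B$ ($Q{\left(B \right)} = \left(3 + B\right) + 2 B = 3 + 3 B$)
$6 C{\left(-1,-4 \right)} Q{\left(u \right)} = 6 \left(-8 - -16\right) \left(3 + 3 \cdot \frac{1}{8}\right) = 6 \left(-8 + 16\right) \left(3 + \frac{3}{8}\right) = 6 \cdot 8 \cdot \frac{27}{8} = 48 \cdot \frac{27}{8} = 162$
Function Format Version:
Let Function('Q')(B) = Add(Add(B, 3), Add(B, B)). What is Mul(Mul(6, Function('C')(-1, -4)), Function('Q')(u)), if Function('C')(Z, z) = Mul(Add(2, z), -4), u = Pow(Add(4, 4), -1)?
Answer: 162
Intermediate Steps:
u = Rational(1, 8) (u = Pow(8, -1) = Rational(1, 8) ≈ 0.12500)
Function('C')(Z, z) = Add(-8, Mul(-4, z))
Function('Q')(B) = Add(3, Mul(3, B)) (Function('Q')(B) = Add(Add(3, B), Mul(2, B)) = Add(3, Mul(3, B)))
Mul(Mul(6, Function('C')(-1, -4)), Function('Q')(u)) = Mul(Mul(6, Add(-8, Mul(-4, -4))), Add(3, Mul(3, Rational(1, 8)))) = Mul(Mul(6, Add(-8, 16)), Add(3, Rational(3, 8))) = Mul(Mul(6, 8), Rational(27, 8)) = Mul(48, Rational(27, 8)) = 162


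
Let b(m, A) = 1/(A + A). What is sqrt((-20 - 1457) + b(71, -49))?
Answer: 9*I*sqrt(3574)/14 ≈ 38.432*I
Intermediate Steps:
b(m, A) = 1/(2*A)
sqrt((-20 - 1457) + b(71, -49)) = sqrt((-20 - 1457) + (1/2)/(-49)) = sqrt(-1477 + (1/2)*(-1/49)) = sqrt(-1477 - 1/98) = sqrt(-144747/98) = 9*I*sqrt(3574)/14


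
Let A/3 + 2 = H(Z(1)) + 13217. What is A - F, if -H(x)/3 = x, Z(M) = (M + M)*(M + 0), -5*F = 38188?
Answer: 236323/5 ≈ 47265.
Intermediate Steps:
F = -38188/5 (F = -⅕*38188 = -38188/5 ≈ -7637.6)
Z(M) = 2*M² (Z(M) = (2*M)*M = 2*M²)
H(x) = -3*x
A = 39627 (A = -6 + 3*(-6*1² + 13217) = -6 + 3*(-6 + 13217) = -6 + 3*13211 = -6 + 39633 = 39627)
A - F = 39627 - 1*(-38188/5) = 39627 + 38188/5 = 236323/5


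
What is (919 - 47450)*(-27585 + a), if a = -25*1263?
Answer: 2752773960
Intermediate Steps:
a = -31575
(919 - 47450)*(-27585 + a) = (919 - 47450)*(-27585 - 31575) = -46531*(-59160) = 2752773960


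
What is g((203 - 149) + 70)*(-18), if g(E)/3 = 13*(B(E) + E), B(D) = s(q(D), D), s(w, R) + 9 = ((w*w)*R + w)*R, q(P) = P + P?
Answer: -663892892442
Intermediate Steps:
q(P) = 2*P
s(w, R) = -9 + R*(w + R*w²) (s(w, R) = -9 + ((w*w)*R + w)*R = -9 + (w²*R + w)*R = -9 + (R*w² + w)*R = -9 + (w + R*w²)*R = -9 + R*(w + R*w²))
B(D) = -9 + 2*D² + 4*D⁴ (B(D) = -9 + D*(2*D) + D²*(2*D)² = -9 + 2*D² + D²*(4*D²) = -9 + 2*D² + 4*D⁴)
g(E) = -351 + 39*E + 78*E² + 156*E⁴ (g(E) = 3*(13*((-9 + 2*E² + 4*E⁴) + E)) = 3*(13*(-9 + E + 2*E² + 4*E⁴)) = 3*(-117 + 13*E + 26*E² + 52*E⁴) = -351 + 39*E + 78*E² + 156*E⁴)
g((203 - 149) + 70)*(-18) = (-351 + 39*((203 - 149) + 70) + 78*((203 - 149) + 70)² + 156*((203 - 149) + 70)⁴)*(-18) = (-351 + 39*(54 + 70) + 78*(54 + 70)² + 156*(54 + 70)⁴)*(-18) = (-351 + 39*124 + 78*124² + 156*124⁴)*(-18) = (-351 + 4836 + 78*15376 + 156*236421376)*(-18) = (-351 + 4836 + 1199328 + 36881734656)*(-18) = 36882938469*(-18) = -663892892442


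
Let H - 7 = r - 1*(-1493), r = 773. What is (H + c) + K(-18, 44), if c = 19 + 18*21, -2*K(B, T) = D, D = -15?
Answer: 5355/2 ≈ 2677.5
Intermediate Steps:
K(B, T) = 15/2 (K(B, T) = -½*(-15) = 15/2)
H = 2273 (H = 7 + (773 - 1*(-1493)) = 7 + (773 + 1493) = 7 + 2266 = 2273)
c = 397 (c = 19 + 378 = 397)
(H + c) + K(-18, 44) = (2273 + 397) + 15/2 = 2670 + 15/2 = 5355/2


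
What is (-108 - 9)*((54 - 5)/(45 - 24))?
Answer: -273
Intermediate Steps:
(-108 - 9)*((54 - 5)/(45 - 24)) = -5733/21 = -117*7/3 = -273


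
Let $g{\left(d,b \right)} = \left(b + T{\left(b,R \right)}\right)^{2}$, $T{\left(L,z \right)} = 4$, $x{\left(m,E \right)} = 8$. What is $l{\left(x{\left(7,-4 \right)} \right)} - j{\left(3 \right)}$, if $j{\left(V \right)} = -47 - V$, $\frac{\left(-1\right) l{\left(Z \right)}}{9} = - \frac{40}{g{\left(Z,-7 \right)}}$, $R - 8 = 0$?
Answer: $90$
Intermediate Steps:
$R = 8$ ($R = 8 + 0 = 8$)
$g{\left(d,b \right)} = \left(4 + b\right)^{2}$ ($g{\left(d,b \right)} = \left(b + 4\right)^{2} = \left(4 + b\right)^{2}$)
$l{\left(Z \right)} = 40$ ($l{\left(Z \right)} = - 9 \left(- \frac{40}{\left(4 - 7\right)^{2}}\right) = - 9 \left(- \frac{40}{\left(-3\right)^{2}}\right) = - 9 \left(- \frac{40}{9}\right) = - 9 \left(\left(-40\right) \frac{1}{9}\right) = \left(-9\right) \left(- \frac{40}{9}\right) = 40$)
$l{\left(x{\left(7,-4 \right)} \right)} - j{\left(3 \right)} = 40 - \left(-47 - 3\right) = 40 - -50 = 40 + 50 = 90$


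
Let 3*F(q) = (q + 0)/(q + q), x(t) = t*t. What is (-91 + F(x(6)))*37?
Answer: -20165/6 ≈ -3360.8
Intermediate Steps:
x(t) = t**2
F(q) = 1/6 (F(q) = ((q + 0)/(q + q))/3 = (q/((2*q)))/3 = (q*(1/(2*q)))/3 = (1/3)*(1/2) = 1/6)
(-91 + F(x(6)))*37 = (-91 + 1/6)*37 = -545/6*37 = -20165/6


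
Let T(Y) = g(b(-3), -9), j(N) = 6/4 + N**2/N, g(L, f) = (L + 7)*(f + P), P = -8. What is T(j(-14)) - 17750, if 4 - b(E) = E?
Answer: -17988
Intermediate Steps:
b(E) = 4 - E
g(L, f) = (-8 + f)*(7 + L) (g(L, f) = (L + 7)*(f - 8) = (7 + L)*(-8 + f) = (-8 + f)*(7 + L))
j(N) = 3/2 + N (j(N) = 6*(1/4) + N = 3/2 + N)
T(Y) = -238 (T(Y) = -56 - 8*(4 - 1*(-3)) + 7*(-9) + (4 - 1*(-3))*(-9) = -56 - 8*(4 + 3) - 63 + (4 + 3)*(-9) = -56 - 8*7 - 63 + 7*(-9) = -56 - 56 - 63 - 63 = -238)
T(j(-14)) - 17750 = -238 - 17750 = -17988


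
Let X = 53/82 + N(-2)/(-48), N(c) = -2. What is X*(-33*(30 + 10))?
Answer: -37235/41 ≈ -908.17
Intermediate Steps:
X = 677/984 (X = 53/82 - 2/(-48) = 53*(1/82) - 2*(-1/48) = 53/82 + 1/24 = 677/984 ≈ 0.68801)
X*(-33*(30 + 10)) = 677*(-33*(30 + 10))/984 = 677*(-33*40)/984 = (677/984)*(-1320) = -37235/41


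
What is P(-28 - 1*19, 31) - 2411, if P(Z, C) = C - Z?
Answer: -2333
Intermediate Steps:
P(-28 - 1*19, 31) - 2411 = (31 - (-28 - 1*19)) - 2411 = (31 - (-28 - 19)) - 2411 = (31 - 1*(-47)) - 2411 = (31 + 47) - 2411 = 78 - 2411 = -2333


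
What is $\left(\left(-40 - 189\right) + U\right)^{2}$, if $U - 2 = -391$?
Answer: $381924$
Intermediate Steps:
$U = -389$ ($U = 2 - 391 = -389$)
$\left(\left(-40 - 189\right) + U\right)^{2} = \left(\left(-40 - 189\right) - 389\right)^{2} = \left(-229 - 389\right)^{2} = \left(-618\right)^{2} = 381924$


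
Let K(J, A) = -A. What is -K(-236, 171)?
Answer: 171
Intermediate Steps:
-K(-236, 171) = -(-1)*171 = -1*(-171) = 171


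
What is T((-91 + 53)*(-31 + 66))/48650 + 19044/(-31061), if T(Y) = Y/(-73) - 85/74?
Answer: -1000407586217/1632611509060 ≈ -0.61277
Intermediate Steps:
T(Y) = -85/74 - Y/73 (T(Y) = Y*(-1/73) - 85*1/74 = -Y/73 - 85/74 = -85/74 - Y/73)
T((-91 + 53)*(-31 + 66))/48650 + 19044/(-31061) = (-85/74 - (-91 + 53)*(-31 + 66)/73)/48650 + 19044/(-31061) = (-85/74 - (-38)*35/73)*(1/48650) + 19044*(-1/31061) = (-85/74 - 1/73*(-1330))*(1/48650) - 19044/31061 = (-85/74 + 1330/73)*(1/48650) - 19044/31061 = (92215/5402)*(1/48650) - 19044/31061 = 18443/52561460 - 19044/31061 = -1000407586217/1632611509060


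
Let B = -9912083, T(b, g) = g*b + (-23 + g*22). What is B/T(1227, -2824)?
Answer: 9912083/3527199 ≈ 2.8102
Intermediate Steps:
T(b, g) = -23 + 22*g + b*g (T(b, g) = b*g + (-23 + 22*g) = -23 + 22*g + b*g)
B/T(1227, -2824) = -9912083/(-23 + 22*(-2824) + 1227*(-2824)) = -9912083/(-23 - 62128 - 3465048) = -9912083/(-3527199) = -9912083*(-1/3527199) = 9912083/3527199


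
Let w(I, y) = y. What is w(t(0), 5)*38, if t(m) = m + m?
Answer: 190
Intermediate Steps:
t(m) = 2*m
w(t(0), 5)*38 = 5*38 = 190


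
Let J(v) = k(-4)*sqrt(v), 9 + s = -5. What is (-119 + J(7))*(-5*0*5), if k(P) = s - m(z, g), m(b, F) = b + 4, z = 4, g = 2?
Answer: 0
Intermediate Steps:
m(b, F) = 4 + b
s = -14 (s = -9 - 5 = -14)
k(P) = -22 (k(P) = -14 - (4 + 4) = -14 - 1*8 = -14 - 8 = -22)
J(v) = -22*sqrt(v)
(-119 + J(7))*(-5*0*5) = (-119 - 22*sqrt(7))*(-5*0*5) = (-119 - 22*sqrt(7))*(0*5) = (-119 - 22*sqrt(7))*0 = 0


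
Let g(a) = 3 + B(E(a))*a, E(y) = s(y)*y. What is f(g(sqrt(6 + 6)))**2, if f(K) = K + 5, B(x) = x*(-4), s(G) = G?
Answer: 27712 - 1536*sqrt(3) ≈ 25052.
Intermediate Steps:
E(y) = y**2 (E(y) = y*y = y**2)
B(x) = -4*x
g(a) = 3 - 4*a**3 (g(a) = 3 + (-4*a**2)*a = 3 - 4*a**3)
f(K) = 5 + K
f(g(sqrt(6 + 6)))**2 = (5 + (3 - 4*(6 + 6)**(3/2)))**2 = (5 + (3 - 4*24*sqrt(3)))**2 = (5 + (3 - 96*sqrt(3)))**2 = (8 - 96*sqrt(3))**2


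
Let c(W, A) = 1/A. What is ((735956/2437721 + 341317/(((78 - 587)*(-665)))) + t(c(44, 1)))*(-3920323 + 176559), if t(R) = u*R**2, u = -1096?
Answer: 260123495562744828604/63471691745 ≈ 4.0983e+9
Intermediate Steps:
t(R) = -1096*R**2
((735956/2437721 + 341317/(((78 - 587)*(-665)))) + t(c(44, 1)))*(-3920323 + 176559) = ((735956/2437721 + 341317/(((78 - 587)*(-665)))) - 1096*(1/1)**2)*(-3920323 + 176559) = ((735956*(1/2437721) + 341317/((-509*(-665)))) - 1096*1**2)*(-3743764) = ((56612/187517 + 341317/338485) - 1096*1)*(-3743764) = ((56612/187517 + 341317*(1/338485)) - 1096)*(-3743764) = ((56612/187517 + 341317/338485) - 1096)*(-3743764) = (83165052709/63471691745 - 1096)*(-3743764) = -69481809099811/63471691745*(-3743764) = 260123495562744828604/63471691745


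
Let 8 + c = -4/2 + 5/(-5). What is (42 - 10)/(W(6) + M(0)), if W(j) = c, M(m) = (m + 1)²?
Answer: -16/5 ≈ -3.2000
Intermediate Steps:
M(m) = (1 + m)²
c = -11 (c = -8 + (-4/2 + 5/(-5)) = -8 + (-4*½ + 5*(-⅕)) = -8 + (-2 - 1) = -8 - 3 = -11)
W(j) = -11
(42 - 10)/(W(6) + M(0)) = (42 - 10)/(-11 + (1 + 0)²) = 32/(-11 + 1²) = 32/(-11 + 1) = 32/(-10) = 32*(-⅒) = -16/5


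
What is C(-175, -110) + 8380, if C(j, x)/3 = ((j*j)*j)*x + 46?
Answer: 1768602268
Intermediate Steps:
C(j, x) = 138 + 3*x*j**3 (C(j, x) = 3*(((j*j)*j)*x + 46) = 3*((j**2*j)*x + 46) = 3*(j**3*x + 46) = 3*(x*j**3 + 46) = 3*(46 + x*j**3) = 138 + 3*x*j**3)
C(-175, -110) + 8380 = (138 + 3*(-110)*(-175)**3) + 8380 = (138 + 3*(-110)*(-5359375)) + 8380 = (138 + 1768593750) + 8380 = 1768593888 + 8380 = 1768602268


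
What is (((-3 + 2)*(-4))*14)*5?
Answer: 280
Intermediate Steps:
(((-3 + 2)*(-4))*14)*5 = (-1*(-4)*14)*5 = (4*14)*5 = 56*5 = 280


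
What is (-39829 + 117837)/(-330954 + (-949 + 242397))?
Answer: -39004/44753 ≈ -0.87154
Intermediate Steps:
(-39829 + 117837)/(-330954 + (-949 + 242397)) = 78008/(-330954 + 241448) = 78008/(-89506) = 78008*(-1/89506) = -39004/44753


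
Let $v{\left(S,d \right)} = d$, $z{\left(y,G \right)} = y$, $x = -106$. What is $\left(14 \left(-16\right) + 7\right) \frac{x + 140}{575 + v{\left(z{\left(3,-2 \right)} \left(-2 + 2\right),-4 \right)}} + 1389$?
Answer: $\frac{785741}{571} \approx 1376.1$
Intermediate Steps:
$\left(14 \left(-16\right) + 7\right) \frac{x + 140}{575 + v{\left(z{\left(3,-2 \right)} \left(-2 + 2\right),-4 \right)}} + 1389 = \left(14 \left(-16\right) + 7\right) \frac{-106 + 140}{575 - 4} + 1389 = \left(-224 + 7\right) \frac{34}{571} + 1389 = - 217 \cdot 34 \cdot \frac{1}{571} + 1389 = \left(-217\right) \frac{34}{571} + 1389 = - \frac{7378}{571} + 1389 = \frac{785741}{571}$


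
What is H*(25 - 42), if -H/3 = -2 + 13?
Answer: 561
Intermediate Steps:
H = -33 (H = -3*(-2 + 13) = -3*11 = -33)
H*(25 - 42) = -33*(25 - 42) = -33*(-17) = 561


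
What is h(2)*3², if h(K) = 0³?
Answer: 0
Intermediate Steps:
h(K) = 0
h(2)*3² = 0*3² = 0*9 = 0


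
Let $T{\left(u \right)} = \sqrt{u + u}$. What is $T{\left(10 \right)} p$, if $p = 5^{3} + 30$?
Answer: $310 \sqrt{5} \approx 693.18$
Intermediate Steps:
$T{\left(u \right)} = \sqrt{2} \sqrt{u}$ ($T{\left(u \right)} = \sqrt{2 u} = \sqrt{2} \sqrt{u}$)
$p = 155$ ($p = 125 + 30 = 155$)
$T{\left(10 \right)} p = \sqrt{2} \sqrt{10} \cdot 155 = 2 \sqrt{5} \cdot 155 = 310 \sqrt{5}$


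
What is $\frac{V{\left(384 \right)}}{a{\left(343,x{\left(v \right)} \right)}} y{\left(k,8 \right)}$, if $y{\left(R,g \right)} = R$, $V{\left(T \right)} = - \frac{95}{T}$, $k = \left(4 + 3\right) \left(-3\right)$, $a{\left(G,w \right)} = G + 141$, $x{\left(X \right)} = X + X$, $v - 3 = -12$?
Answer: $\frac{665}{61952} \approx 0.010734$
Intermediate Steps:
$v = -9$ ($v = 3 - 12 = -9$)
$x{\left(X \right)} = 2 X$
$a{\left(G,w \right)} = 141 + G$
$k = -21$ ($k = 7 \left(-3\right) = -21$)
$\frac{V{\left(384 \right)}}{a{\left(343,x{\left(v \right)} \right)}} y{\left(k,8 \right)} = \frac{\left(-95\right) \frac{1}{384}}{141 + 343} \left(-21\right) = \frac{\left(-95\right) \frac{1}{384}}{484} \left(-21\right) = \left(- \frac{95}{384}\right) \frac{1}{484} \left(-21\right) = \left(- \frac{95}{185856}\right) \left(-21\right) = \frac{665}{61952}$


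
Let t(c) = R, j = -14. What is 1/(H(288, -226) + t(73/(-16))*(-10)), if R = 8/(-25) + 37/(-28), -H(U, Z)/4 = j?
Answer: 70/5069 ≈ 0.013809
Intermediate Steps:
H(U, Z) = 56 (H(U, Z) = -4*(-14) = 56)
R = -1149/700 (R = 8*(-1/25) + 37*(-1/28) = -8/25 - 37/28 = -1149/700 ≈ -1.6414)
t(c) = -1149/700
1/(H(288, -226) + t(73/(-16))*(-10)) = 1/(56 - 1149/700*(-10)) = 1/(56 + 1149/70) = 1/(5069/70) = 70/5069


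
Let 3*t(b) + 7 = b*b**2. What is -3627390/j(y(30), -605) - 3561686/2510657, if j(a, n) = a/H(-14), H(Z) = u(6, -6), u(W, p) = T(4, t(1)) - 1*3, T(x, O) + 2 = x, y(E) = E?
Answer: 303567508155/2510657 ≈ 1.2091e+5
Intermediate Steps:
t(b) = -7/3 + b**3/3 (t(b) = -7/3 + (b*b**2)/3 = -7/3 + b**3/3)
T(x, O) = -2 + x
u(W, p) = -1 (u(W, p) = (-2 + 4) - 1*3 = 2 - 3 = -1)
H(Z) = -1
j(a, n) = -a (j(a, n) = a/(-1) = a*(-1) = -a)
-3627390/j(y(30), -605) - 3561686/2510657 = -3627390/((-1*30)) - 3561686/2510657 = -3627390/(-30) - 3561686*1/2510657 = -3627390*(-1/30) - 3561686/2510657 = 120913 - 3561686/2510657 = 303567508155/2510657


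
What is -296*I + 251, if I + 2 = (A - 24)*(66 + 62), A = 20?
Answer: 152395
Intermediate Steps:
I = -514 (I = -2 + (20 - 24)*(66 + 62) = -2 - 4*128 = -2 - 512 = -514)
-296*I + 251 = -296*(-514) + 251 = 152144 + 251 = 152395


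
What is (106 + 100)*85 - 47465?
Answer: -29955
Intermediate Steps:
(106 + 100)*85 - 47465 = 206*85 - 47465 = 17510 - 47465 = -29955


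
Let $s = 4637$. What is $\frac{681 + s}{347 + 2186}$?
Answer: $\frac{5318}{2533} \approx 2.0995$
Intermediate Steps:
$\frac{681 + s}{347 + 2186} = \frac{681 + 4637}{347 + 2186} = \frac{5318}{2533}$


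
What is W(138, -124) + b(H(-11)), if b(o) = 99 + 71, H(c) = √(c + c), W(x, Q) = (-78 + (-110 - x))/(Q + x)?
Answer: 1027/7 ≈ 146.71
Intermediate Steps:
W(x, Q) = (-188 - x)/(Q + x)
H(c) = √2*√c (H(c) = √(2*c) = √2*√c)
b(o) = 170
W(138, -124) + b(H(-11)) = (-188 - 1*138)/(-124 + 138) + 170 = (-188 - 138)/14 + 170 = (1/14)*(-326) + 170 = -163/7 + 170 = 1027/7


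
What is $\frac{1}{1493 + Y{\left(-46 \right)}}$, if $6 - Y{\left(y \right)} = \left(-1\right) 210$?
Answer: $\frac{1}{1709} \approx 0.00058514$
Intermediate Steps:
$Y{\left(y \right)} = 216$ ($Y{\left(y \right)} = 6 - \left(-1\right) 210 = 6 - -210 = 6 + 210 = 216$)
$\frac{1}{1493 + Y{\left(-46 \right)}} = \frac{1}{1493 + 216} = \frac{1}{1709}$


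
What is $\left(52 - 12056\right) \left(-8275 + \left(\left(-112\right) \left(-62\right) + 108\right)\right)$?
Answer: $14680892$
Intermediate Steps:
$\left(52 - 12056\right) \left(-8275 + \left(\left(-112\right) \left(-62\right) + 108\right)\right) = - 12004 \left(-8275 + \left(6944 + 108\right)\right) = - 12004 \left(-8275 + 7052\right) = \left(-12004\right) \left(-1223\right) = 14680892$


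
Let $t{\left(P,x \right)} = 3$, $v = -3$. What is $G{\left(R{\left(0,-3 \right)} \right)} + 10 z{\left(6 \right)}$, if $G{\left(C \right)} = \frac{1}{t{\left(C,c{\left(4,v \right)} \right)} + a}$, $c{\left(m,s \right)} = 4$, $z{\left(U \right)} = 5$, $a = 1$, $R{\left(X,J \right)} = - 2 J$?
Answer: $\frac{201}{4} \approx 50.25$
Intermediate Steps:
$G{\left(C \right)} = \frac{1}{4}$ ($G{\left(C \right)} = \frac{1}{3 + 1} = \frac{1}{4}$)
$G{\left(R{\left(0,-3 \right)} \right)} + 10 z{\left(6 \right)} = \frac{1}{4} + 10 \cdot 5 = \frac{1}{4} + 50 = \frac{201}{4}$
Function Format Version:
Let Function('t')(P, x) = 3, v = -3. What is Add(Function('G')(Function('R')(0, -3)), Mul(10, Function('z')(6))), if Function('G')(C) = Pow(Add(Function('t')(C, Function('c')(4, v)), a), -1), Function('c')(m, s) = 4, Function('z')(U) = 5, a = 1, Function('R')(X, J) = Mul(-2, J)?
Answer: Rational(201, 4) ≈ 50.250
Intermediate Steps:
Function('G')(C) = Rational(1, 4) (Function('G')(C) = Pow(Add(3, 1), -1) = Pow(4, -1) = Rational(1, 4))
Add(Function('G')(Function('R')(0, -3)), Mul(10, Function('z')(6))) = Add(Rational(1, 4), Mul(10, 5)) = Add(Rational(1, 4), 50) = Rational(201, 4)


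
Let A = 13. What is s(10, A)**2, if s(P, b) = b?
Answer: 169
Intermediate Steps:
s(10, A)**2 = 13**2 = 169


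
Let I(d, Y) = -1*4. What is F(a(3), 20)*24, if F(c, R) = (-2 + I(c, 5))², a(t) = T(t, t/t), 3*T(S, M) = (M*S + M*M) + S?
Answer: 864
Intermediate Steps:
I(d, Y) = -4
T(S, M) = S/3 + M²/3 + M*S/3 (T(S, M) = ((M*S + M*M) + S)/3 = ((M*S + M²) + S)/3 = ((M² + M*S) + S)/3 = (S + M² + M*S)/3 = S/3 + M²/3 + M*S/3)
a(t) = ⅓ + 2*t/3 (a(t) = t/3 + (t/t)²/3 + (t/t)*t/3 = t/3 + (⅓)*1² + (⅓)*1*t = t/3 + (⅓)*1 + t/3 = t/3 + ⅓ + t/3 = ⅓ + 2*t/3)
F(c, R) = 36 (F(c, R) = (-2 - 4)² = (-6)² = 36)
F(a(3), 20)*24 = 36*24 = 864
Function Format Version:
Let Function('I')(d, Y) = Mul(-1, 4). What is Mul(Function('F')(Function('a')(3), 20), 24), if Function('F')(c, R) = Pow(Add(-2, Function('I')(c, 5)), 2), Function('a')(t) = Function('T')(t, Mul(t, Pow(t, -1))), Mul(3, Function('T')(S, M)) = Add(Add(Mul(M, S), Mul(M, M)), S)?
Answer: 864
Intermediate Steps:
Function('I')(d, Y) = -4
Function('T')(S, M) = Add(Mul(Rational(1, 3), S), Mul(Rational(1, 3), Pow(M, 2)), Mul(Rational(1, 3), M, S)) (Function('T')(S, M) = Mul(Rational(1, 3), Add(Add(Mul(M, S), Mul(M, M)), S)) = Mul(Rational(1, 3), Add(Add(Mul(M, S), Pow(M, 2)), S)) = Mul(Rational(1, 3), Add(Add(Pow(M, 2), Mul(M, S)), S)) = Mul(Rational(1, 3), Add(S, Pow(M, 2), Mul(M, S))) = Add(Mul(Rational(1, 3), S), Mul(Rational(1, 3), Pow(M, 2)), Mul(Rational(1, 3), M, S)))
Function('a')(t) = Add(Rational(1, 3), Mul(Rational(2, 3), t)) (Function('a')(t) = Add(Mul(Rational(1, 3), t), Mul(Rational(1, 3), Pow(Mul(t, Pow(t, -1)), 2)), Mul(Rational(1, 3), Mul(t, Pow(t, -1)), t)) = Add(Mul(Rational(1, 3), t), Mul(Rational(1, 3), Pow(1, 2)), Mul(Rational(1, 3), 1, t)) = Add(Mul(Rational(1, 3), t), Mul(Rational(1, 3), 1), Mul(Rational(1, 3), t)) = Add(Mul(Rational(1, 3), t), Rational(1, 3), Mul(Rational(1, 3), t)) = Add(Rational(1, 3), Mul(Rational(2, 3), t)))
Function('F')(c, R) = 36 (Function('F')(c, R) = Pow(Add(-2, -4), 2) = Pow(-6, 2) = 36)
Mul(Function('F')(Function('a')(3), 20), 24) = Mul(36, 24) = 864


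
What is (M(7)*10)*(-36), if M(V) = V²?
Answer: -17640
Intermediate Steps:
(M(7)*10)*(-36) = (7²*10)*(-36) = (49*10)*(-36) = 490*(-36) = -17640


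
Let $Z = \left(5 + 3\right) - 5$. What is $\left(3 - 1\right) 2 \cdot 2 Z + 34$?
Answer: $58$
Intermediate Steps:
$Z = 3$ ($Z = 8 - 5 = 3$)
$\left(3 - 1\right) 2 \cdot 2 Z + 34 = \left(3 - 1\right) 2 \cdot 2 \cdot 3 + 34 = 2 \cdot 4 \cdot 3 + 34 = 8 \cdot 3 + 34 = 24 + 34 = 58$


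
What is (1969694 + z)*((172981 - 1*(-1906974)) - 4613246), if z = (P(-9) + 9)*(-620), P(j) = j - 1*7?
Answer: -5000802565894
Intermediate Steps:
P(j) = -7 + j (P(j) = j - 7 = -7 + j)
z = 4340 (z = ((-7 - 9) + 9)*(-620) = (-16 + 9)*(-620) = -7*(-620) = 4340)
(1969694 + z)*((172981 - 1*(-1906974)) - 4613246) = (1969694 + 4340)*((172981 - 1*(-1906974)) - 4613246) = 1974034*((172981 + 1906974) - 4613246) = 1974034*(2079955 - 4613246) = 1974034*(-2533291) = -5000802565894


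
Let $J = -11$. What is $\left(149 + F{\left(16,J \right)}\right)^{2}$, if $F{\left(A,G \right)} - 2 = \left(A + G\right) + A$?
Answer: $29584$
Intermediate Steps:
$F{\left(A,G \right)} = 2 + G + 2 A$ ($F{\left(A,G \right)} = 2 + \left(\left(A + G\right) + A\right) = 2 + \left(G + 2 A\right) = 2 + G + 2 A$)
$\left(149 + F{\left(16,J \right)}\right)^{2} = \left(149 + \left(2 - 11 + 2 \cdot 16\right)\right)^{2} = \left(149 + \left(2 - 11 + 32\right)\right)^{2} = \left(149 + 23\right)^{2} = 172^{2} = 29584$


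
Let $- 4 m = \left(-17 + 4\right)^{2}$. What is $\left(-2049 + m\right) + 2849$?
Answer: $\frac{3031}{4} \approx 757.75$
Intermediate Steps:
$m = - \frac{169}{4}$ ($m = - \frac{\left(-17 + 4\right)^{2}}{4} = - \frac{\left(-13\right)^{2}}{4} = \left(- \frac{1}{4}\right) 169 = - \frac{169}{4} \approx -42.25$)
$\left(-2049 + m\right) + 2849 = \left(-2049 - \frac{169}{4}\right) + 2849 = - \frac{8365}{4} + 2849 = \frac{3031}{4}$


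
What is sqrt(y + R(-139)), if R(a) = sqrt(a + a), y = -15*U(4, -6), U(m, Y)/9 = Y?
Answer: sqrt(810 + I*sqrt(278)) ≈ 28.462 + 0.2929*I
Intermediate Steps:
U(m, Y) = 9*Y
y = 810 (y = -135*(-6) = -15*(-54) = 810)
R(a) = sqrt(2)*sqrt(a) (R(a) = sqrt(2*a) = sqrt(2)*sqrt(a))
sqrt(y + R(-139)) = sqrt(810 + sqrt(2)*sqrt(-139)) = sqrt(810 + sqrt(2)*(I*sqrt(139))) = sqrt(810 + I*sqrt(278))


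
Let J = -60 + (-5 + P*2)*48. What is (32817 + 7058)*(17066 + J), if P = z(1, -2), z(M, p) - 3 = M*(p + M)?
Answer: 676200250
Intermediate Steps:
z(M, p) = 3 + M*(M + p) (z(M, p) = 3 + M*(p + M) = 3 + M*(M + p))
P = 2 (P = 3 + 1² + 1*(-2) = 3 + 1 - 2 = 2)
J = -108 (J = -60 + (-5 + 2*2)*48 = -60 + (-5 + 4)*48 = -60 - 1*48 = -60 - 48 = -108)
(32817 + 7058)*(17066 + J) = (32817 + 7058)*(17066 - 108) = 39875*16958 = 676200250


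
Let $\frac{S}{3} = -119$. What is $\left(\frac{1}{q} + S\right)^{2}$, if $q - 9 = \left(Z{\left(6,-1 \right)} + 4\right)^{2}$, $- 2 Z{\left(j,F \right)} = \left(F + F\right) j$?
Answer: $\frac{1514143744}{11881} \approx 1.2744 \cdot 10^{5}$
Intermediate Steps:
$S = -357$ ($S = 3 \left(-119\right) = -357$)
$Z{\left(j,F \right)} = - F j$ ($Z{\left(j,F \right)} = - \frac{\left(F + F\right) j}{2} = - \frac{2 F j}{2} = - F j$)
$q = 109$ ($q = 9 + \left(\left(-1\right) \left(-1\right) 6 + 4\right)^{2} = 9 + \left(6 + 4\right)^{2} = 9 + 10^{2} = 9 + 100 = 109$)
$\left(\frac{1}{q} + S\right)^{2} = \left(\frac{1}{109} - 357\right)^{2} = \left(- \frac{38912}{109}\right)^{2} = \frac{1514143744}{11881}$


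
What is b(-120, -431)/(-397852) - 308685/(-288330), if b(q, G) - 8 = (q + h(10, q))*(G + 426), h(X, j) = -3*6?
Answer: 145963917/136562699 ≈ 1.0688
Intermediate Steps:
h(X, j) = -18
b(q, G) = 8 + (-18 + q)*(426 + G) (b(q, G) = 8 + (q - 18)*(G + 426) = 8 + (-18 + q)*(426 + G))
b(-120, -431)/(-397852) - 308685/(-288330) = (-7660 - 18*(-431) + 426*(-120) - 431*(-120))/(-397852) - 308685/(-288330) = (-7660 + 7758 - 51120 + 51720)*(-1/397852) - 308685*(-1/288330) = 698*(-1/397852) + 20579/19222 = -349/198926 + 20579/19222 = 145963917/136562699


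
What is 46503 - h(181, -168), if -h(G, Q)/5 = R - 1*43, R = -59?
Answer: 45993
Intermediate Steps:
h(G, Q) = 510 (h(G, Q) = -5*(-59 - 1*43) = -5*(-59 - 43) = -5*(-102) = 510)
46503 - h(181, -168) = 46503 - 1*510 = 46503 - 510 = 45993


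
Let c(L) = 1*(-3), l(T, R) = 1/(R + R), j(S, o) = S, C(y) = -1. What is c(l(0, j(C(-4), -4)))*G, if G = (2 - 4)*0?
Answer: 0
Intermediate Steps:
l(T, R) = 1/(2*R)
G = 0 (G = -2*0 = 0)
c(L) = -3
c(l(0, j(C(-4), -4)))*G = -3*0 = 0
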